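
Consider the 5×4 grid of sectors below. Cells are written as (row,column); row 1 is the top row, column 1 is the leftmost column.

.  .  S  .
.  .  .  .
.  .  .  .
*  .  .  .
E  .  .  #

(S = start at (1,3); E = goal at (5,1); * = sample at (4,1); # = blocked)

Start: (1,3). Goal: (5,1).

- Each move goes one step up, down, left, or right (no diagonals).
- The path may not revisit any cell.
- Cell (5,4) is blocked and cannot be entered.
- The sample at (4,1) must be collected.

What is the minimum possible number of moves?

6

Any route passes through (4,1) somewhere between (1,3) and (5,1). Summing Manhattan distances along the two legs ((1,3) → (4,1) → (5,1)) gives a lower bound of 5 + 1 = 6 moves.
A route of 6 moves achieves this: (1,3) → (2,3) → (3,3) → (4,3) → (4,2) → (4,1) → (5,1).
Since 6 matches the lower bound, it is optimal.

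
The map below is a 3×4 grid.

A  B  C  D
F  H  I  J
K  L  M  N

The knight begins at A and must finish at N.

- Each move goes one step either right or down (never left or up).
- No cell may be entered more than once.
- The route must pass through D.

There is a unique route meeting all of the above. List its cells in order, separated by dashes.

A - B - C - D - J - N

Moves only go right or down, so the column and row indices never decrease.
Route from A: right 3 to D, down 2 to N — 5 moves in all.
Check: all required cells visited.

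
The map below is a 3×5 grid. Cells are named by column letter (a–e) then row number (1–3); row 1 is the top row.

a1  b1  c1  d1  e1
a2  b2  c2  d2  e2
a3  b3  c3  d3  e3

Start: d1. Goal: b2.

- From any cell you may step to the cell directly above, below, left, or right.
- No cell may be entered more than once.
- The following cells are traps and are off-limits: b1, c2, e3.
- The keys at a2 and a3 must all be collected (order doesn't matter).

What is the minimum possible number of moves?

7

Any route passes through a2 and a3 in some order between d1 and b2. Summing Manhattan distances along each leg and taking the cheapest ordering (d1 → a3 → a2 → b2) gives a lower bound of 5 + 1 + 1 = 7 moves.
A route of 7 moves achieves this: d1 → d2 → d3 → c3 → b3 → a3 → a2 → b2.
Since 7 matches the lower bound, it is optimal.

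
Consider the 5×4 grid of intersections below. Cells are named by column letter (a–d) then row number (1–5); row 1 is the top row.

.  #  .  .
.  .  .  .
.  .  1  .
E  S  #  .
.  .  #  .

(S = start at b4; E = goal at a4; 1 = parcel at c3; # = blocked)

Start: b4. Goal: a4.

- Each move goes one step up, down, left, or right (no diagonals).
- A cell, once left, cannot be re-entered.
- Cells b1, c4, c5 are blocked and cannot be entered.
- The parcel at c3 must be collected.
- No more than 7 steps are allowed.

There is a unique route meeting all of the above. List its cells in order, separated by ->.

b4 -> b3 -> c3 -> c2 -> b2 -> a2 -> a3 -> a4

The budget equals the shortest possible length, so every move has to be on a shortest route through the required cells.
Route from b4: up to b3, right to c3, up to c2, 2× left (reaching a2), 2× down (reaching a4) — 7 moves in all.
Check: all required cells visited; 7 ≤ 7 moves.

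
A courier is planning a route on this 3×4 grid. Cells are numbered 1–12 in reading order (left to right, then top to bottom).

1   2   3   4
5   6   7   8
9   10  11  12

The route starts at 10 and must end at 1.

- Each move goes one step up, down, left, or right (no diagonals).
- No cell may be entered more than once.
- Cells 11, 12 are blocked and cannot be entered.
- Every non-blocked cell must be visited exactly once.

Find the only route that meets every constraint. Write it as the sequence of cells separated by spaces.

10 9 5 6 7 8 4 3 2 1

Need to visit all 10 open cells exactly once, starting at 10 and ending at 1.
Cell 9 has only two open neighbours (5 and 10), so the path must pass straight through it: one of those is the cell it's entered from and the other is where it exits.
Route from 10: left 1 to 9, up 1 to 5, right 3 to 8, up 1 to 4, left 3 to 1 — 9 moves in all.
Check: all 10 open cells covered.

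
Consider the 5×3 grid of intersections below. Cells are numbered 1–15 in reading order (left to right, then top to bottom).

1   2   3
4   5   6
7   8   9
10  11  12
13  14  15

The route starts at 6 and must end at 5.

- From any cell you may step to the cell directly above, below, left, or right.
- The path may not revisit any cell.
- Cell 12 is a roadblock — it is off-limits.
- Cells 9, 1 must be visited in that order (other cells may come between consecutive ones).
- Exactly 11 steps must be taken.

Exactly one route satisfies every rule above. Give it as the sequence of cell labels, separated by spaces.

The waypoints must appear in the order 9, 1, with no cell reused.
Route from 6: down 1 to 9, left 1 to 8, down 2 to 14, left 1 to 13, up 4 to 1, right 1 to 2, down 1 to 5 — 11 moves in all.
Check: order respected (9 at step 1, 1 at step 9); 11 moves as required.

6 9 8 11 14 13 10 7 4 1 2 5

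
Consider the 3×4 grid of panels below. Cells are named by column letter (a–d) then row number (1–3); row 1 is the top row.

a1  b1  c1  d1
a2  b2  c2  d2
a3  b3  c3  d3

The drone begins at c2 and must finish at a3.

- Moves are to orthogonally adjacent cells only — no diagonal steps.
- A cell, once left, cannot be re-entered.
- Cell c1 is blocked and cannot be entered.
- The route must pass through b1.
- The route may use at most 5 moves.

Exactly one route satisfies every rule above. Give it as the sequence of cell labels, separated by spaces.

Any route must reach b1 and still end at a3 within 5 moves, so the order of the required stops is forced.
Route from c2: left 1 to b2, up 1 to b1, left 1 to a1, down 2 to a3 — 5 moves in all.
Check: all required cells visited; 5 ≤ 5 moves.

c2 b2 b1 a1 a2 a3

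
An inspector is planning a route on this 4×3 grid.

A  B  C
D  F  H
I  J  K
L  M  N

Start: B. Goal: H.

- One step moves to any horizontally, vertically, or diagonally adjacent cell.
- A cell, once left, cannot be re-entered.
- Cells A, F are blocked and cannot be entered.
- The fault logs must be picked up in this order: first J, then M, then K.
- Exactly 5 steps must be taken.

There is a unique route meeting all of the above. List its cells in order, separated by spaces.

The waypoints must appear in the order J, M, K, with no cell reused.
Route from B: down-left to D, down-right to J, down to M, up-right to K, up to H — 5 moves in all.
Check: order respected (J at step 2, M at step 3, K at step 4); 5 moves as required.

B D J M K H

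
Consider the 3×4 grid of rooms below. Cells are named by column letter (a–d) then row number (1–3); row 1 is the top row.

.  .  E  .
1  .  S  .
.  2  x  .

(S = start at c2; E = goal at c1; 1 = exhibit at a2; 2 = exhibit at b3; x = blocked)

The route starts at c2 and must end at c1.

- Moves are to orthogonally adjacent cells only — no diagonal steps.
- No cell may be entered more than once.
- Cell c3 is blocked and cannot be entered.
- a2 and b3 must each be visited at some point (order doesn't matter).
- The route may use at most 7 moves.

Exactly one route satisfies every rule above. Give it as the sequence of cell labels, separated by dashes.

Any route must reach a2 and b3 and still end at c1 within 7 moves, so the order of the required stops is forced.
Route from c2: left to b2, down to b3, left to a3, 2× up (reaching a1), 2× right (reaching c1) — 7 moves in all.
Check: all required cells visited; 7 ≤ 7 moves.

c2 - b2 - b3 - a3 - a2 - a1 - b1 - c1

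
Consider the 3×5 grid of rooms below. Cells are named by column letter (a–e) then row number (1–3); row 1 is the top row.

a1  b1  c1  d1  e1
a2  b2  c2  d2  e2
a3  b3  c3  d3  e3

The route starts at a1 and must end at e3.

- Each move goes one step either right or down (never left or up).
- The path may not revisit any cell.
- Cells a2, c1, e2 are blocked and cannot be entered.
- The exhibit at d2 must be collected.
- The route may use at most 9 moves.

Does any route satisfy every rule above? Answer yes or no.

One route that works: a1 → b1 → b2 → c2 → d2 → d3 → e3.

yes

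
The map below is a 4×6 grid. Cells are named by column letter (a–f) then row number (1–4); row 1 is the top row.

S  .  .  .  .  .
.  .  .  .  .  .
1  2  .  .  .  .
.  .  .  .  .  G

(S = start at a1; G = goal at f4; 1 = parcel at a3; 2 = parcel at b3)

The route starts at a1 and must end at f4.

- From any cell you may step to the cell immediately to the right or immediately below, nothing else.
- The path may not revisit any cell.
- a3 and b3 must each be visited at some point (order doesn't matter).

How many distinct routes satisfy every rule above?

A right/down-only route from a1 to f4 makes exactly 3 down-moves and 5 right-moves in some order.
With no other constraints that would be C(8,3) = 56 routes.
A monotone route can only reach the required cells in the order a3, b3, so split there and multiply the segment counts: a1→a3: 1; a3→b3: 1; b3→f4: 5; product = 5.
That gives 5 routes.

5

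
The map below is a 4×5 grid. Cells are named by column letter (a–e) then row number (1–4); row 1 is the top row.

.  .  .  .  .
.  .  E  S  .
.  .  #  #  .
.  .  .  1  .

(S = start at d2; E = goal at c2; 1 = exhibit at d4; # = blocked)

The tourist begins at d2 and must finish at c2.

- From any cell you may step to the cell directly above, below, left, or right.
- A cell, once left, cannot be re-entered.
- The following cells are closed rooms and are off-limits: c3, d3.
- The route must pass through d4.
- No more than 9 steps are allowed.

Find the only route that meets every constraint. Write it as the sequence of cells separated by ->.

The budget equals the shortest possible length, so every move has to be on a shortest route through the required cells.
Route from d2: right to e2, 2× down (reaching e4), 3× left (reaching b4), 2× up (reaching b2), right to c2 — 9 moves in all.
Check: all required cells visited; 9 ≤ 9 moves.

d2 -> e2 -> e3 -> e4 -> d4 -> c4 -> b4 -> b3 -> b2 -> c2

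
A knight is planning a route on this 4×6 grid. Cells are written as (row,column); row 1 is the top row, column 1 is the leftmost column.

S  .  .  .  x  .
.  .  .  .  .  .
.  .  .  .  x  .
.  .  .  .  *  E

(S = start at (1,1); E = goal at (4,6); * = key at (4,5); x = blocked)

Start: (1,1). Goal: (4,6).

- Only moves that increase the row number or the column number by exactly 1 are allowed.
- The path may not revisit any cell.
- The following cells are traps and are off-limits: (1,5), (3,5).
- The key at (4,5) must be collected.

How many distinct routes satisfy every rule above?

20

A right/down-only route from (1,1) to (4,6) makes exactly 3 down-moves and 5 right-moves in some order.
With no other constraints that would be C(8,3) = 56 routes.
Split at (4,5) and multiply the segment counts (each segment already excludes blocked cells): (1,1)→(4,5): 20; (4,5)→(4,6): 1; product = 20.
That gives 20 routes.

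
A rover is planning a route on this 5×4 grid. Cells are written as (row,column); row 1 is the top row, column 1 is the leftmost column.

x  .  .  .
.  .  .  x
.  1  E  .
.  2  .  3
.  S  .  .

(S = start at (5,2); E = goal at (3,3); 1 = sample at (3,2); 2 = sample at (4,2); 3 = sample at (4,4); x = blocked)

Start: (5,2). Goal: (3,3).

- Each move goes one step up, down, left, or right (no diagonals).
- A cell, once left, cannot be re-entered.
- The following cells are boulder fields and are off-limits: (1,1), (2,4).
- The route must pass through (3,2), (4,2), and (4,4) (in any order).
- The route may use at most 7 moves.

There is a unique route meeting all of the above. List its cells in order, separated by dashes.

(5,2) - (5,3) - (5,4) - (4,4) - (4,3) - (4,2) - (3,2) - (3,3)

The 7-move cap with required stops at (3,2), (4,2), (4,4) leaves no slack for detours.
Route from (5,2): 2× right (reaching (5,4)), up to (4,4), 2× left (reaching (4,2)), up to (3,2), right to (3,3) — 7 moves in all.
Check: all required cells visited; 7 ≤ 7 moves.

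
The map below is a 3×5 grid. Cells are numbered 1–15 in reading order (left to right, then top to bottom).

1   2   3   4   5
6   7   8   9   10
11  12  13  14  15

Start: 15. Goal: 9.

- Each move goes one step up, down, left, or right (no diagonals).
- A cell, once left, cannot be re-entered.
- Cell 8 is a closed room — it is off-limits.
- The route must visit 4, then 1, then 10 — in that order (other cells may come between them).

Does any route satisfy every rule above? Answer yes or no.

no

Ignoring the required order, 4 revisit-free routes from 15 to 9 pass through all of 4, 1, and 10; the waypoint orders that occur are 10 → 4 → 1 (2); 1 → 4 → 10 (2) — never 4 → 1 → 10.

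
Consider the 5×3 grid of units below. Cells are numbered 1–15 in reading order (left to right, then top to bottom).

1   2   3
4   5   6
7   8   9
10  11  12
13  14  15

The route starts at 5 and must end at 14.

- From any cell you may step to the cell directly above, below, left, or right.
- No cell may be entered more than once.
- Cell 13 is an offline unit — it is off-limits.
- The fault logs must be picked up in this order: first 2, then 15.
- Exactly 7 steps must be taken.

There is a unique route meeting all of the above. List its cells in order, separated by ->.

5 -> 2 -> 3 -> 6 -> 9 -> 12 -> 15 -> 14

The waypoints must appear in the order 2, 15, with no cell reused.
Route from 5: up 1 to 2, right 1 to 3, down 4 to 15, left 1 to 14 — 7 moves in all.
Check: order respected (2 at step 1, 15 at step 6); 7 moves as required.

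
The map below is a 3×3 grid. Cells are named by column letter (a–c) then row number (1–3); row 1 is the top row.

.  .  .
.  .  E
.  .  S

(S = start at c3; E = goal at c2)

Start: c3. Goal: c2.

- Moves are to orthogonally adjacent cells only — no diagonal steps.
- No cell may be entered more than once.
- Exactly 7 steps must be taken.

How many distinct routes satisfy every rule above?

Need simple routes of exactly 7 moves from c3 to c2 (Manhattan distance 1, so 3 moves are spent on a detour and 3 undoing it).
Enumerating: c3 b3 b2 a2 a1 b1 c1 c2 | c3 b3 a3 a2 a1 b1 b2 c2 | c3 b3 a3 a2 a1 b1 c1 c2 | c3 b3 a3 a2 b2 b1 c1 c2.
That gives 4 routes.

4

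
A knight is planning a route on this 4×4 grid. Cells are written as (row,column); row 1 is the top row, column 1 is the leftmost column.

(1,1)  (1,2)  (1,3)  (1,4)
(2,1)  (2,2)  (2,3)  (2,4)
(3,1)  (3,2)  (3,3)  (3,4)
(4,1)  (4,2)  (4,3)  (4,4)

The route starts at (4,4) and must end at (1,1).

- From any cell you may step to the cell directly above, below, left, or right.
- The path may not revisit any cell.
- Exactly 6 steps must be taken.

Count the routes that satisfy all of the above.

Need simple routes of exactly 6 moves from (4,4) to (1,1) (Manhattan distance 6, so 0 moves are spent on a detour and 0 undoing it).
Branch systematically from the start, pruning whenever the remaining move budget drops below the Manhattan distance to (1,1) or differs from it in parity. Grouping the completions by first move — via (3,4): 10; via (4,3): 10 — and summing: 10 + 10 = 20.
That gives 20 routes.

20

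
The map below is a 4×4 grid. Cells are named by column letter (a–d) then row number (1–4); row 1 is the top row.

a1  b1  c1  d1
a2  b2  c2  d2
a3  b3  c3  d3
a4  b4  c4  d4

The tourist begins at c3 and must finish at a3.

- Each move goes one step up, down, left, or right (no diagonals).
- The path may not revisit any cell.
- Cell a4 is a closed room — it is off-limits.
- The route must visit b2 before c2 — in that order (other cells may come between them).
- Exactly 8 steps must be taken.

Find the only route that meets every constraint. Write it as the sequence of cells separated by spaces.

c3 b3 b2 c2 c1 b1 a1 a2 a3

The waypoints must appear in the order b2, c2, with no cell reused.
Route from c3: left 1 to b3, up 1 to b2, right 1 to c2, up 1 to c1, left 2 to a1, down 2 to a3 — 8 moves in all.
Check: order respected (b2 at step 2, c2 at step 3); 8 moves as required.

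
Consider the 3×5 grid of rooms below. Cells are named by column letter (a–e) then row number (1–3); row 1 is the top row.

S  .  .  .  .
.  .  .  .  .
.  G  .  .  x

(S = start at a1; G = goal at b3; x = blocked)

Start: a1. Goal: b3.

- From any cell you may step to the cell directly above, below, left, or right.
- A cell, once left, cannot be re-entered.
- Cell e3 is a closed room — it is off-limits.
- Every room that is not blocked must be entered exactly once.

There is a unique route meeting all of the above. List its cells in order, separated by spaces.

a1 b1 c1 d1 e1 e2 d2 d3 c3 c2 b2 a2 a3 b3

Need to visit all 14 open cells exactly once, starting at a1 and ending at b3.
Cell d3 has only two open neighbours (d2 and c3), so the path must pass straight through it: one of those is the cell it's entered from and the other is where it exits.
Route from a1: 4× right (reaching e1), down to e2, left to d2, down to d3, left to c3, up to c2, 2× left (reaching a2), down to a3, right to b3 — 13 moves in all.
Check: all 14 open cells covered.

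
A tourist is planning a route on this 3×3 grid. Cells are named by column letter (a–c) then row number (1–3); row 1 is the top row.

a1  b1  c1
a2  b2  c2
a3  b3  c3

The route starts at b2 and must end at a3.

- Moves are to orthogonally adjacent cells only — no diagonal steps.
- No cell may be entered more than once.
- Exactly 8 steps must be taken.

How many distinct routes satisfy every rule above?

2

Need simple routes of exactly 8 moves from b2 to a3 (Manhattan distance 2, so 3 moves are spent on a detour and 3 undoing it).
Enumerating: b2 b3 c3 c2 c1 b1 a1 a2 a3 | b2 a2 a1 b1 c1 c2 c3 b3 a3.
That gives 2 routes.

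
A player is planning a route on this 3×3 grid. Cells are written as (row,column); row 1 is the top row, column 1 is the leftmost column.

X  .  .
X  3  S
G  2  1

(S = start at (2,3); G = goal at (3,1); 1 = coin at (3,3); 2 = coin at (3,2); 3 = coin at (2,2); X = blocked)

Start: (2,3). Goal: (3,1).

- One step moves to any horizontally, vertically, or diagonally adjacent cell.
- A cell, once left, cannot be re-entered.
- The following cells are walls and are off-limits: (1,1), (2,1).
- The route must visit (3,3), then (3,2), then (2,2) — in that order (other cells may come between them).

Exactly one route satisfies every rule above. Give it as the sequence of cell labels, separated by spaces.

(2,3) (3,3) (3,2) (2,2) (3,1)

The waypoints must appear in the order (3,3), (3,2), (2,2), with no cell reused.
Route from (2,3): down 1 to (3,3), left 1 to (3,2), up 1 to (2,2), down-left 1 to (3,1) — 4 moves in all.
Check: order respected (1 at step 1, 2 at step 2, 3 at step 3).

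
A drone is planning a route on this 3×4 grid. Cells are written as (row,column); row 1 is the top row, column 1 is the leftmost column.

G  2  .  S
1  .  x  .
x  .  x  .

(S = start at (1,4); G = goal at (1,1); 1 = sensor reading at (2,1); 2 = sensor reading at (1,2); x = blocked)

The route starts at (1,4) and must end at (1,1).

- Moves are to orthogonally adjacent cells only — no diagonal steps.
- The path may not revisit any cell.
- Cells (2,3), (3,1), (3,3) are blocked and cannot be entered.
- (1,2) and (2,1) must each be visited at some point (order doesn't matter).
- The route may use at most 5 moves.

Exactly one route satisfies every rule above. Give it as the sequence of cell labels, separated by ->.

(1,4) -> (1,3) -> (1,2) -> (2,2) -> (2,1) -> (1,1)

Any route must reach (1,2) and (2,1) and still end at (1,1) within 5 moves, so the order of the required stops is forced.
Route from (1,4): 2× left (reaching (1,2)), down to (2,2), left to (2,1), up to (1,1) — 5 moves in all.
Check: all required cells visited; 5 ≤ 5 moves.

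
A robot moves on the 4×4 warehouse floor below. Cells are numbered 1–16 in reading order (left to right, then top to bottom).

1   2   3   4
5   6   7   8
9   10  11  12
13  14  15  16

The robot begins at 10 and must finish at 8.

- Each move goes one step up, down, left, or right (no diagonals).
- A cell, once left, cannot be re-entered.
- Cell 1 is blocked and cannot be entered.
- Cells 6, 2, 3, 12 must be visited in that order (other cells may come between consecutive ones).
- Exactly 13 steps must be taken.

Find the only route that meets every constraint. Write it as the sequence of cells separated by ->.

10 -> 14 -> 13 -> 9 -> 5 -> 6 -> 2 -> 3 -> 7 -> 11 -> 15 -> 16 -> 12 -> 8

The waypoints must appear in the order 6, 2, 3, 12, with no cell reused.
Route from 10: down 1 to 14, left 1 to 13, up 2 to 5, right 1 to 6, up 1 to 2, right 1 to 3, down 3 to 15, right 1 to 16, up 2 to 8 — 13 moves in all.
Check: order respected (6 at step 5, 2 at step 6, 3 at step 7, 12 at step 12); 13 moves as required.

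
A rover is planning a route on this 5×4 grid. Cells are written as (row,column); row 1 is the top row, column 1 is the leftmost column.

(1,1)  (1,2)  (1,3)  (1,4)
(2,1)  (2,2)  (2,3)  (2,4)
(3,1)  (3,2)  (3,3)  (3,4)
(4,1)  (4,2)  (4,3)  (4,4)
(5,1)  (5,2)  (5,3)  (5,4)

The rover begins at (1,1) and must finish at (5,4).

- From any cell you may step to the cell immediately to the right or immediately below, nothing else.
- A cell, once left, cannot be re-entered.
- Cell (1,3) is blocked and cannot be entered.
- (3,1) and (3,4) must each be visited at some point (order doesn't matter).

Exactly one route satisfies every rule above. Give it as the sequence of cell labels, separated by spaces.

(1,1) (2,1) (3,1) (3,2) (3,3) (3,4) (4,4) (5,4)

Moves only go right or down, so the column and row indices never decrease.
Route from (1,1): 2× down (reaching (3,1)), 3× right (reaching (3,4)), 2× down (reaching (5,4)) — 7 moves in all.
Check: all required cells visited.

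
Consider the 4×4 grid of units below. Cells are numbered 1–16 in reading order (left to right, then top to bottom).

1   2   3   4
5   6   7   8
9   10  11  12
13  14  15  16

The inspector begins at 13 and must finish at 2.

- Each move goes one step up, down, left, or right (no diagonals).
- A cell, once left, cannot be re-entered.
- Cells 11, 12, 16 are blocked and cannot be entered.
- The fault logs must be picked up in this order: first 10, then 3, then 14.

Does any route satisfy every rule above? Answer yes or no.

no

Ignoring the required order, 4 revisit-free routes from 13 to 2 pass through all of 10, 3, and 14; the waypoint orders that occur are 14 → 10 → 3 (4) — never 10 → 3 → 14.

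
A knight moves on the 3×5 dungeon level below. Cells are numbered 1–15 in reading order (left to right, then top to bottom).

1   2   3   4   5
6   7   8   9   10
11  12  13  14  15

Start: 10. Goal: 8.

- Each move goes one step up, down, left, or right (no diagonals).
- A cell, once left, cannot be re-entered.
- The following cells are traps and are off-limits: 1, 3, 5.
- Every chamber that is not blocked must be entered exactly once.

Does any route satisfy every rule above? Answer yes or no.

Cell 2 has only one open neighbour but is neither the start nor the goal, so a Hamiltonian route would have to both enter and leave it through the same neighbour — impossible without revisiting.

no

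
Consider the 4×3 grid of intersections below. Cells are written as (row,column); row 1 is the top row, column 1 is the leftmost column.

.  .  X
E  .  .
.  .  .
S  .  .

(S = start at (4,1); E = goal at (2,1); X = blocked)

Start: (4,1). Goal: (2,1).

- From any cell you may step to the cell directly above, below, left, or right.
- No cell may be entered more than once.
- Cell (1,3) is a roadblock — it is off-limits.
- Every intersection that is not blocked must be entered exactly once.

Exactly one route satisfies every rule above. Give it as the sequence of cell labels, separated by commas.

Need to visit all 11 open cells exactly once, starting at (4,1) and ending at (2,1).
Cell (2,3) has only two open neighbours ((3,3) and (2,2)), so the path must pass straight through it: one of those is the cell it's entered from and the other is where it exits.
Route from (4,1): up 1 to (3,1), right 1 to (3,2), down 1 to (4,2), right 1 to (4,3), up 2 to (2,3), left 1 to (2,2), up 1 to (1,2), left 1 to (1,1), down 1 to (2,1) — 10 moves in all.
Check: all 11 open cells covered.

(4,1), (3,1), (3,2), (4,2), (4,3), (3,3), (2,3), (2,2), (1,2), (1,1), (2,1)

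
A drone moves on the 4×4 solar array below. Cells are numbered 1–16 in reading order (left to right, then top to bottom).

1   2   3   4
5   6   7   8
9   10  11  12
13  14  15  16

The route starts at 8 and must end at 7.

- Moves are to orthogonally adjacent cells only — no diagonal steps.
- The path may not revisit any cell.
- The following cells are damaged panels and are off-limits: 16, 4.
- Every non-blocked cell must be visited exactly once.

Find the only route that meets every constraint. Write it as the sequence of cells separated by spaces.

Need to visit all 14 open cells exactly once, starting at 8 and ending at 7.
Cell 12 has only two open neighbours (8 and 11), so the path must pass straight through it: one of those is the cell it's entered from and the other is where it exits.
Route from 8: down to 12, left to 11, down to 15, 2× left (reaching 13), up to 9, right to 10, up to 6, left to 5, up to 1, 2× right (reaching 3), down to 7 — 13 moves in all.
Check: all 14 open cells covered.

8 12 11 15 14 13 9 10 6 5 1 2 3 7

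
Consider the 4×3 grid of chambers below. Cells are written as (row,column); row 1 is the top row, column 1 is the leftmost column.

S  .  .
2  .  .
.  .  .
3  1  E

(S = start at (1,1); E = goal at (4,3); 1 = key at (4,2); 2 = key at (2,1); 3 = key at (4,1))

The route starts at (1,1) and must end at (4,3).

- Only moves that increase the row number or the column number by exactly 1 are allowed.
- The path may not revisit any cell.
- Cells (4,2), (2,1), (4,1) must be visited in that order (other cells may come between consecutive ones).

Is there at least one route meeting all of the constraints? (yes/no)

no

(2,1) lies above (4,2), so going from (4,2) to (2,1) would need an upward move — but moves only go right/down, so (4,2) cannot be visited before (2,1).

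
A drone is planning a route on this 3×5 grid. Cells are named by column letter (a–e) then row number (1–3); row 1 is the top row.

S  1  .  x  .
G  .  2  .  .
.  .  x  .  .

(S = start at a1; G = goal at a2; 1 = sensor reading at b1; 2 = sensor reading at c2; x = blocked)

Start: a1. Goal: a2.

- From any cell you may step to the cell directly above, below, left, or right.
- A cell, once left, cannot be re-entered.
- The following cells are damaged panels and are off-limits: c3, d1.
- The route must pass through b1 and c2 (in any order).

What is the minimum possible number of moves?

Any route passes through b1 and c2 in some order between a1 and a2. Summing Manhattan distances along each leg and taking the cheapest ordering (a1 → b1 → c2 → a2) gives a lower bound of 1 + 2 + 2 = 5 moves.
A route of 5 moves achieves this: a1 → b1 → c1 → c2 → b2 → a2.
Since 5 matches the lower bound, it is optimal.

5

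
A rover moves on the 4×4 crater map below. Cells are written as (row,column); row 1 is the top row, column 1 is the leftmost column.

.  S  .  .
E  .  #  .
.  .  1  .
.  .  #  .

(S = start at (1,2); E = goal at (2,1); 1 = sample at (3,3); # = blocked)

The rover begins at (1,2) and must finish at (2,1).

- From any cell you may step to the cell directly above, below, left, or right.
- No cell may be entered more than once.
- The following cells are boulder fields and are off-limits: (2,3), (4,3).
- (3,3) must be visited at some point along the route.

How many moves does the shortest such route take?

Any route passes through (3,3) somewhere between (1,2) and (2,1). Summing Manhattan distances along the two legs ((1,2) → (3,3) → (2,1)) gives a lower bound of 3 + 3 = 6 moves.
The shortest route satisfying every rule uses 8 moves: (1,2) → (1,3) → (1,4) → (2,4) → (3,4) → (3,3) → (3,2) → (2,2) → (2,1).
The bound of 6 isn't tight here; checking systematically, no route of length 6 through 7 satisfies every constraint, so 8 is the minimum.

8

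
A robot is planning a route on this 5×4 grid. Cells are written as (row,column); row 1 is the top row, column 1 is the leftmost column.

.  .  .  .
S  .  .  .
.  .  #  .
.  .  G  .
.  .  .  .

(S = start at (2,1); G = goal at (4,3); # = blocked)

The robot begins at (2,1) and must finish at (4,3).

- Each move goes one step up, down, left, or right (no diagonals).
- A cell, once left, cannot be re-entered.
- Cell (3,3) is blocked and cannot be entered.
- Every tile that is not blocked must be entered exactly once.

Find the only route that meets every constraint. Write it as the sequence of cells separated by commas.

(2,1), (1,1), (1,2), (2,2), (2,3), (1,3), (1,4), (2,4), (3,4), (4,4), (5,4), (5,3), (5,2), (5,1), (4,1), (3,1), (3,2), (4,2), (4,3)

Need to visit all 19 open cells exactly once, starting at (2,1) and ending at (4,3).
Cell (1,1) has only two open neighbours ((2,1) and (1,2)), so the path must pass straight through it: one of those is the cell it's entered from and the other is where it exits.
Route from (2,1): up 1 to (1,1), right 1 to (1,2), down 1 to (2,2), right 1 to (2,3), up 1 to (1,3), right 1 to (1,4), down 4 to (5,4), left 3 to (5,1), up 2 to (3,1), right 1 to (3,2), down 1 to (4,2), right 1 to (4,3) — 18 moves in all.
Check: all 19 open cells covered.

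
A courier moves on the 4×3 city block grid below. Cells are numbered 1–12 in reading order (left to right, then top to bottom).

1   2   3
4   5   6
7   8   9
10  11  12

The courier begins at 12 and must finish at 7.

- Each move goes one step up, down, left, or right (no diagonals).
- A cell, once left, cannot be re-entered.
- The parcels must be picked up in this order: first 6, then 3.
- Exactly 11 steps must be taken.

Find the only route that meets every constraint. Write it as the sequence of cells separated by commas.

12, 9, 6, 3, 2, 1, 4, 5, 8, 11, 10, 7

The waypoints must appear in the order 6, 3, with no cell reused.
Route from 12: 3× up (reaching 3), 2× left (reaching 1), down to 4, right to 5, 2× down (reaching 11), left to 10, up to 7 — 11 moves in all.
Check: order respected (6 at step 2, 3 at step 3); 11 moves as required.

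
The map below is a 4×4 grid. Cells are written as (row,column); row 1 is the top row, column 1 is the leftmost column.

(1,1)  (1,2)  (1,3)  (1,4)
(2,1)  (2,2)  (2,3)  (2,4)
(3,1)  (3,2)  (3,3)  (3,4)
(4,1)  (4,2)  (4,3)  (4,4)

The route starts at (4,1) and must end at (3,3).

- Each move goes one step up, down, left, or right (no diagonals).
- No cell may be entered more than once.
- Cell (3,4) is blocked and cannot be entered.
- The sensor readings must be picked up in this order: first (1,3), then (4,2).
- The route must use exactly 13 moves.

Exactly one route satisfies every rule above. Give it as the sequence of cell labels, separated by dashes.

The waypoints must appear in the order (1,3), (4,2), with no cell reused.
Route from (4,1): up 3 to (1,1), right 3 to (1,4), down 1 to (2,4), left 2 to (2,2), down 2 to (4,2), right 1 to (4,3), up 1 to (3,3) — 13 moves in all.
Check: order respected ((1,3) at step 5, (4,2) at step 11); 13 moves as required.

(4,1) - (3,1) - (2,1) - (1,1) - (1,2) - (1,3) - (1,4) - (2,4) - (2,3) - (2,2) - (3,2) - (4,2) - (4,3) - (3,3)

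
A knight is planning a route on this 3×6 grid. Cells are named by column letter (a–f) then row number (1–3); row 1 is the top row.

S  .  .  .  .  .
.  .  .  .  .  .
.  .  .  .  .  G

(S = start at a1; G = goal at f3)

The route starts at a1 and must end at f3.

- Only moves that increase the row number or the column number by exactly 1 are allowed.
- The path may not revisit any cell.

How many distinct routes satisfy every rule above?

21

A right/down-only route from a1 to f3 makes exactly 2 down-moves and 5 right-moves in some order.
With no other constraints that would be C(7,2) = 21 routes.
That gives 21 routes.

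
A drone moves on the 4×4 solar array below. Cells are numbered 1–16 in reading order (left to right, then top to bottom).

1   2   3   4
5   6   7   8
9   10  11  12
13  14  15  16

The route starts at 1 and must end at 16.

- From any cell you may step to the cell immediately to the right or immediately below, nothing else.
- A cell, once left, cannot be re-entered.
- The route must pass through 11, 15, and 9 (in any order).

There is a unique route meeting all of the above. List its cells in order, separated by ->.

1 -> 5 -> 9 -> 10 -> 11 -> 15 -> 16

Moves only go right or down, so the column and row indices never decrease.
Route from 1: 2× down (reaching 9), 2× right (reaching 11), down to 15, right to 16 — 6 moves in all.
Check: all required cells visited.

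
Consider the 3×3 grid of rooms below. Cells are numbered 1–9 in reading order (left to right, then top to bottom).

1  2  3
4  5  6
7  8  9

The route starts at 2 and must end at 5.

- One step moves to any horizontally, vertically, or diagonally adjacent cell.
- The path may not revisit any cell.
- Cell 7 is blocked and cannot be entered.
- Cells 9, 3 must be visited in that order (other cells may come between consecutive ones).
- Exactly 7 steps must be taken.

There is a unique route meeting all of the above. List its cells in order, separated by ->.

The waypoints must appear in the order 9, 3, with no cell reused.
Route from 2: left 1 to 1, down 1 to 4, down-right 1 to 8, right 1 to 9, up 2 to 3, down-left 1 to 5 — 7 moves in all.
Check: order respected (9 at step 4, 3 at step 6); 7 moves as required.

2 -> 1 -> 4 -> 8 -> 9 -> 6 -> 3 -> 5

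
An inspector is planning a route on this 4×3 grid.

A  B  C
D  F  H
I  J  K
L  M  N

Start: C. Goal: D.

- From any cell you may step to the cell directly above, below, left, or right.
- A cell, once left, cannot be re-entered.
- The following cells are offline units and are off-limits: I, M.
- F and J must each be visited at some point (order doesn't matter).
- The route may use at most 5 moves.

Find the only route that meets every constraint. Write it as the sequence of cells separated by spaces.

The 5-move cap with required stops at F, J leaves no slack for detours.
Route from C: 2× down (reaching K), left to J, up to F, left to D — 5 moves in all.
Check: all required cells visited; 5 ≤ 5 moves.

C H K J F D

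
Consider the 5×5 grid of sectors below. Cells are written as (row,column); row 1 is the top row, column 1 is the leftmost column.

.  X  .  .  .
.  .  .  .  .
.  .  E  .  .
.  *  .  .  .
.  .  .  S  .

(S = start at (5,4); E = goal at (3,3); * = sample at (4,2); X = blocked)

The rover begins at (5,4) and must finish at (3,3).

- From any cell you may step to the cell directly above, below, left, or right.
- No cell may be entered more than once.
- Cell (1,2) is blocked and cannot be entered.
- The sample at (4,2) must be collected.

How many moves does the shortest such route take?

Any route passes through (4,2) somewhere between (5,4) and (3,3). Summing Manhattan distances along the two legs ((5,4) → (4,2) → (3,3)) gives a lower bound of 3 + 2 = 5 moves.
A route of 5 moves achieves this: (5,4) → (4,4) → (4,3) → (4,2) → (3,2) → (3,3).
Since 5 matches the lower bound, it is optimal.

5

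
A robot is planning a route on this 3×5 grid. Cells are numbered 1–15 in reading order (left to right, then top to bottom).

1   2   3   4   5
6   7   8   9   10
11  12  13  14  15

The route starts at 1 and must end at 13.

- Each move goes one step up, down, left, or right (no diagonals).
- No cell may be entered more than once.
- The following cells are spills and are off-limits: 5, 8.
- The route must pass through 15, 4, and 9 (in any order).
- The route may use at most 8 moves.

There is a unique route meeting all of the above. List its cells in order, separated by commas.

1, 2, 3, 4, 9, 10, 15, 14, 13

The 8-move cap with required stops at 15, 4, 9 leaves no slack for detours.
Route from 1: right 3 to 4, down 1 to 9, right 1 to 10, down 1 to 15, left 2 to 13 — 8 moves in all.
Check: all required cells visited; 8 ≤ 8 moves.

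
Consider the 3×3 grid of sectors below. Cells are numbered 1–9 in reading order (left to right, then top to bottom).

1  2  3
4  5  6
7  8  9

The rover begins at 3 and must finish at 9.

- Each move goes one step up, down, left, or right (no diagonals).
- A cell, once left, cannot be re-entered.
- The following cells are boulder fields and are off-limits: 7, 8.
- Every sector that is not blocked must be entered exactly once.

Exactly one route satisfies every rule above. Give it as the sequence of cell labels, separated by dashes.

Need to visit all 7 open cells exactly once, starting at 3 and ending at 9.
Route from 3: left 2 to 1, down 1 to 4, right 2 to 6, down 1 to 9 — 6 moves in all.
Check: all 7 open cells covered.

3 - 2 - 1 - 4 - 5 - 6 - 9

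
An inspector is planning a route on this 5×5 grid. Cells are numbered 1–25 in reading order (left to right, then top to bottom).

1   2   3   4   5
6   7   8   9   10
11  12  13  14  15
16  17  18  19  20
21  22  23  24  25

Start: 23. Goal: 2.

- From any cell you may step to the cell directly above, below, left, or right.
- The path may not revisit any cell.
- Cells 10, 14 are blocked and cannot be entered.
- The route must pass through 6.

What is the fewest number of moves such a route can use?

7

Any route passes through 6 somewhere between 23 and 2. Summing Manhattan distances along the two legs (23 → 6 → 2) gives a lower bound of 5 + 2 = 7 moves.
A route of 7 moves achieves this: 23 → 18 → 13 → 8 → 7 → 6 → 1 → 2.
Since 7 matches the lower bound, it is optimal.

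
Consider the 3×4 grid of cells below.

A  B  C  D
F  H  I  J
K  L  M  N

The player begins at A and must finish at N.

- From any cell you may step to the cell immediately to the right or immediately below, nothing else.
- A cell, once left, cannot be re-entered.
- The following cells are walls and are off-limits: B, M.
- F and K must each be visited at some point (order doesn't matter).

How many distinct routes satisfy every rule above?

0

A right/down-only route from A to N makes exactly 2 down-moves and 3 right-moves in some order.
With no other constraints that would be C(5,2) = 10 routes.
A monotone route can only reach the required cells in the order F, K, so split there and multiply the segment counts (each segment already excludes blocked cells): A→F: 1; F→K: 1; K→N: 0; product = 0.
No route satisfies every constraint, so the count is 0.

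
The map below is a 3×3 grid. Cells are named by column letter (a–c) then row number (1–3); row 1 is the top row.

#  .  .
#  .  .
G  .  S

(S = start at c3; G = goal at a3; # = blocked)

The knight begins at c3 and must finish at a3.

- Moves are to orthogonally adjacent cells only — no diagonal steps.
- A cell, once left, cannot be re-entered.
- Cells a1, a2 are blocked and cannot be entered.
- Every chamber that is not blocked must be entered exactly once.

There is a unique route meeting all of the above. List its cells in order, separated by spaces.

c3 c2 c1 b1 b2 b3 a3

Need to visit all 7 open cells exactly once, starting at c3 and ending at a3.
Cell b1 has only two open neighbours (b2 and c1), so the path must pass straight through it: one of those is the cell it's entered from and the other is where it exits.
Route from c3: 2× up (reaching c1), left to b1, 2× down (reaching b3), left to a3 — 6 moves in all.
Check: all 7 open cells covered.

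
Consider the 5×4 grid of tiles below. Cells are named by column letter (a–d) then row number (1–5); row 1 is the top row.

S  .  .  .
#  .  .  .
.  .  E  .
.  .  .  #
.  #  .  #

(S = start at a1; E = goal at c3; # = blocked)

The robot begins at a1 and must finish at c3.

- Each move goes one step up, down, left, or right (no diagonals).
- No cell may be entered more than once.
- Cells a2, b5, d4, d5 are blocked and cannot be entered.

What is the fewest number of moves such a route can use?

The Manhattan distance from a1 to c3 is |1−3| + |1−3| = 4, so at least 4 moves are needed.
A route of 4 moves achieves this: a1 → b1 → b2 → b3 → c3.
Since 4 matches the lower bound, it is optimal.

4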